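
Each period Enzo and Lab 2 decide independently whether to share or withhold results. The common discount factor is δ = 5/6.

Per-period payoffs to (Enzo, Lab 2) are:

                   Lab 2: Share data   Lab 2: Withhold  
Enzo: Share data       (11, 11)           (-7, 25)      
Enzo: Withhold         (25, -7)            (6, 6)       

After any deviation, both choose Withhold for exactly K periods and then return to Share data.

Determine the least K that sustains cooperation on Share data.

5

Need Σ_{k=1}^{K} δ^k ≥ (25−11)/(11−6) = 2.8000 at δ = 5/6.
At K = 4 the sum is 2.5887 < 2.8000; at K = 5 it is 2.9906 ≥ 2.8000.
So the minimum punishment length is K = 5.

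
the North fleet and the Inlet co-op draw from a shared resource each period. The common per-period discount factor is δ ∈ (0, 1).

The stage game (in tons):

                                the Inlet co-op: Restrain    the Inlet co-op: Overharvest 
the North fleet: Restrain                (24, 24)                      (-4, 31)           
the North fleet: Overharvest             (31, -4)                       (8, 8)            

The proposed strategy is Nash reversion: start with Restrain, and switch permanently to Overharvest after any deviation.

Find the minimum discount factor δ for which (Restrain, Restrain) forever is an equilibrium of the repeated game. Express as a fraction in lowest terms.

Cooperation forever yields 24 each period: 24/(1−δ).
Deviating yields 31 once, then 8 forever: 31 + 8δ/(1−δ).
No profitable deviation requires 24/(1−δ) ≥ 31 + 8δ/(1−δ).
Multiplying by (1−δ): 24 ≥ 31(1−δ) + 8δ = 31 − 23δ.
So 23δ ≥ 7, i.e. δ ≥ 7/23.

7/23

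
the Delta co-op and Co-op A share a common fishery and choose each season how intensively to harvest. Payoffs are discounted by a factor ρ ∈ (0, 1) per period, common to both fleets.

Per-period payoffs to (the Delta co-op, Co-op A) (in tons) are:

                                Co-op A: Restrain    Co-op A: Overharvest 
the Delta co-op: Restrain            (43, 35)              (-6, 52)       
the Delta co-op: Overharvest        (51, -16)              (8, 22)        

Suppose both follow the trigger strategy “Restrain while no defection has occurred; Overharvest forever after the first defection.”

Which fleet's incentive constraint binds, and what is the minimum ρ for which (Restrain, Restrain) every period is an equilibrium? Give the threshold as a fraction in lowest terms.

Co-op A; ρ ≥ 17/30

the Delta co-op: cooperation gives 43 each period; deviation gives 51 once then 8 forever.
  43/(1−ρ) ≥ 51 + 8ρ/(1−ρ) ⇒ ρ ≥ 8/43.
Co-op A: cooperation gives 35 each period; deviation gives 52 once then 22 forever.
  ρ ≥ 17/30.
Both must hold, so the binding constraint is Co-op A's: ρ ≥ 17/30.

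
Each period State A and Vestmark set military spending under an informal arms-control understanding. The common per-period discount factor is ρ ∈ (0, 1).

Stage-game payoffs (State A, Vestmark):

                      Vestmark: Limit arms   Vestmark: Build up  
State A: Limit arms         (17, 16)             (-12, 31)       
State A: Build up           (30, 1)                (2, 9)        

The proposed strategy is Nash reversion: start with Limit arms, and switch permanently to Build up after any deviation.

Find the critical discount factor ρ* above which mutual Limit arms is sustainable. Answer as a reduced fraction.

State A's threshold: (30−17)/(30−2) = 13/28.
Vestmark's threshold: (31−16)/(31−9) = 15/22.
13/28 < 15/22, so Vestmark binds and ρ* = 15/22.

15/22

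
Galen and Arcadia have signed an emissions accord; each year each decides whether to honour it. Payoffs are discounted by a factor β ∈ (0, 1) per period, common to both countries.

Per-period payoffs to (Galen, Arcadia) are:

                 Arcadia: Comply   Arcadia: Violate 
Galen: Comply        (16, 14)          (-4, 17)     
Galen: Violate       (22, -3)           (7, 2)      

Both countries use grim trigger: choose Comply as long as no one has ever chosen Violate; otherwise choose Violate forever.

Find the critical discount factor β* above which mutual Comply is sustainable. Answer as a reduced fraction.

Galen: cooperation gives 16 each period; deviation gives 22 once then 7 forever.
  16/(1−β) ≥ 22 + 7β/(1−β) ⇒ β ≥ 6/15 = 2/5.
Arcadia: cooperation gives 14 each period; deviation gives 17 once then 2 forever.
  β ≥ 3/15 = 1/5.
Both must hold, so the binding constraint is Galen's: β ≥ 2/5.

2/5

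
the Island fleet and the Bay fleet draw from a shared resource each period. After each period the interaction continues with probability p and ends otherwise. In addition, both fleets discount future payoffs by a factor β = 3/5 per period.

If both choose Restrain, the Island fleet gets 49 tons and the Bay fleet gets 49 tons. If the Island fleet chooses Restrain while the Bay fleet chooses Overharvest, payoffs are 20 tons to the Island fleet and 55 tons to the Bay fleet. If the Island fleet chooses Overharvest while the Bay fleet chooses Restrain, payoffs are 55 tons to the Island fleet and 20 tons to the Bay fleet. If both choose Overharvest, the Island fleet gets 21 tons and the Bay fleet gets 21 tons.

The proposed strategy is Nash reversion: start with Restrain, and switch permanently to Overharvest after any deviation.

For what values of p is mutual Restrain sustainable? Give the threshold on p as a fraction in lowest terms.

5/17

Expected continuation weight on next period's payoff is β·p = 3/5·p, which plays the role of the discount factor.
Cooperation requires 3/5·p ≥ (55−49)/(55−21) = 3/17, hence p ≥ 5/17.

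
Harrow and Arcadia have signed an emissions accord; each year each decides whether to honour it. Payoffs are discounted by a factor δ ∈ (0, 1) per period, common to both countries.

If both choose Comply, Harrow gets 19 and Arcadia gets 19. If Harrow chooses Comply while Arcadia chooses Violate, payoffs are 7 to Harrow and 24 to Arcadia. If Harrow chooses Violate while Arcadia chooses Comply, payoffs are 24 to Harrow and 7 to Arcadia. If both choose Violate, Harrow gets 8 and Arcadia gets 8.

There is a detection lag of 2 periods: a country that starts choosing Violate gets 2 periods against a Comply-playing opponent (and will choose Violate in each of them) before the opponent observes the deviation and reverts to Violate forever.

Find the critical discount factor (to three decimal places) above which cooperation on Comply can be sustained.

0.559

The best deviation is to choose Violate for all 2 undetected periods, earning 24 each, then 8 forever once detected.
Deviation value: 24(1−δ^2)/(1−δ) + 8δ^2/(1−δ); cooperation value: 19/(1−δ).
IC: 19 ≥ 24(1−δ^2) + 8δ^2 = 24 − 16δ^2.
So δ^2 ≥ 5/16, giving δ ≥ (5/16)^(1/2) ≈ 0.559.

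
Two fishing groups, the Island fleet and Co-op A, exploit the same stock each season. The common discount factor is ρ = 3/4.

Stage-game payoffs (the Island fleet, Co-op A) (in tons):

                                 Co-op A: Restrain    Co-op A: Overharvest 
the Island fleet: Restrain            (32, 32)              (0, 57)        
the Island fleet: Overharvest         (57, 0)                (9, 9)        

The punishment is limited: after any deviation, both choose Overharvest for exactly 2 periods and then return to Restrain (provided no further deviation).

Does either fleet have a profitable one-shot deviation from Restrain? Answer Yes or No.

Comparing payoff streams over the 3 periods until play realigns: cooperate → 32(1+ρ+…+ρ^2); deviate → 57 + 9(ρ+…+ρ^2).
Cooperation is sustained iff (32−9)(ρ+…+ρ^2) ≥ 57−32.
ρ+…+ρ^2 = 3/4·(1−(3/4)^2)/(1−3/4) = 1.3125, and (57−32)/(32−9) = 1.0870.
1.3125 ≥ 1.0870, so cooperation is sustainable.

No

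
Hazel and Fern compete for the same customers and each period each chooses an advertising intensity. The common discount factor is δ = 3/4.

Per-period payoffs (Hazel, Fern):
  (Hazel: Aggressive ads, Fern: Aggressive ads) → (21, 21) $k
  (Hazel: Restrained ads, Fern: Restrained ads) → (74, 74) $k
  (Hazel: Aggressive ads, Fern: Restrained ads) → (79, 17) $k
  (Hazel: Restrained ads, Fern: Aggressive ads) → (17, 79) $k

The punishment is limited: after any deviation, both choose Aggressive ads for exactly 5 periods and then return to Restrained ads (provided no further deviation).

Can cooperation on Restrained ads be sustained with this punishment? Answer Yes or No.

Yes

A one-shot deviation gives 79 now, then 21 for 5 periods, then back to 74.
Gain from deviating: (79−74) today; loss: (74−21) in each of the next 5 periods.
No-deviation condition: (74−21)(δ+…+δ^5) ≥ 79−74, i.e. δ+…+δ^5 ≥ 5/53.
At δ = 3/4: δ+…+δ^5 = 2.2881 ≥ 0.0943.
So cooperation is sustainable.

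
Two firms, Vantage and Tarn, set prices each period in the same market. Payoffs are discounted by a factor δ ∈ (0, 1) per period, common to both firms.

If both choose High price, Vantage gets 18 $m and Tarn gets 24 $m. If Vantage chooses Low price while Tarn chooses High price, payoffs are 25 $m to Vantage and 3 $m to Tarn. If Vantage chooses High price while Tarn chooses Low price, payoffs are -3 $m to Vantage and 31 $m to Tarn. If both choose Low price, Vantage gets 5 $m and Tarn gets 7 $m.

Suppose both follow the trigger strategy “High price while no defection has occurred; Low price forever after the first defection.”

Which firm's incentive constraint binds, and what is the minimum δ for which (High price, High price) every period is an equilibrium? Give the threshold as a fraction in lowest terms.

Vantage; δ ≥ 7/20

Vantage's threshold: (25−18)/(25−5) = 7/20.
Tarn's threshold: (31−24)/(31−7) = 7/24.
7/20 > 7/24, so Vantage binds and δ* = 7/20.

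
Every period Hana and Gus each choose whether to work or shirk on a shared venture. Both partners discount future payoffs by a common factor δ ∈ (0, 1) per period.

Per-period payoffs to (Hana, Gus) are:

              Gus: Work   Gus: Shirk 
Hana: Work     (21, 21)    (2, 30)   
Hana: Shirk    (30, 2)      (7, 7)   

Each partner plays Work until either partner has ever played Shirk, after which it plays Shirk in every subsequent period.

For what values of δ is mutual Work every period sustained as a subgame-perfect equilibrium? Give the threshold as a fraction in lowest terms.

9/23

Under grim trigger the critical discount factor is (T−C)/(T−P) with T = 30, C = 21, P = 7.
δ* = (30−21)/(30−7) = 9/23.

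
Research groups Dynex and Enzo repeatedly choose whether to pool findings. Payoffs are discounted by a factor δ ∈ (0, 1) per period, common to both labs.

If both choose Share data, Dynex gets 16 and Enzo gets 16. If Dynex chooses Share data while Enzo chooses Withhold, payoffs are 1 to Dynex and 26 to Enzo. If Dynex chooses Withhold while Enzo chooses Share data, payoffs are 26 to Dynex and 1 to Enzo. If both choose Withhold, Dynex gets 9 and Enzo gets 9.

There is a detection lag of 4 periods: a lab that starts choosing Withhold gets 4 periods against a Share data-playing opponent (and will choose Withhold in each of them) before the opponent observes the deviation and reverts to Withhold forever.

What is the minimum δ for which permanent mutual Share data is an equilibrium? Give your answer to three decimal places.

0.876

The best deviation is to choose Withhold for all 4 undetected periods, earning 26 each, then 9 forever once detected.
Deviation value: 26(1−δ^4)/(1−δ) + 9δ^4/(1−δ); cooperation value: 16/(1−δ).
IC: 16 ≥ 26(1−δ^4) + 9δ^4 = 26 − 17δ^4.
So δ^4 ≥ 10/17, giving δ ≥ (10/17)^(1/4) ≈ 0.876.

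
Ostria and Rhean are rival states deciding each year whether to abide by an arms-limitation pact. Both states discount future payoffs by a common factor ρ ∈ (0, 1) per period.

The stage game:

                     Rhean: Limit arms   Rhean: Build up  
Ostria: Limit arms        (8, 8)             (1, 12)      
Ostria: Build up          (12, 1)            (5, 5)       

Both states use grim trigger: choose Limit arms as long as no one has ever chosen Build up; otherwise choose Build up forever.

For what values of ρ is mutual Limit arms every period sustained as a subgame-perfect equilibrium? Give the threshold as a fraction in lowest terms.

4/7

One-period gain from deviating is 12 − 8 = 4. The loss is 8 − 5 = 3 in every subsequent period, with present value 3·ρ/(1−ρ).
Deviation is unprofitable when 3·ρ/(1−ρ) ≥ 4, i.e. ρ/(1−ρ) ≥ 4/3.
Equivalently ρ ≥ 4/(4+3) = 4/7.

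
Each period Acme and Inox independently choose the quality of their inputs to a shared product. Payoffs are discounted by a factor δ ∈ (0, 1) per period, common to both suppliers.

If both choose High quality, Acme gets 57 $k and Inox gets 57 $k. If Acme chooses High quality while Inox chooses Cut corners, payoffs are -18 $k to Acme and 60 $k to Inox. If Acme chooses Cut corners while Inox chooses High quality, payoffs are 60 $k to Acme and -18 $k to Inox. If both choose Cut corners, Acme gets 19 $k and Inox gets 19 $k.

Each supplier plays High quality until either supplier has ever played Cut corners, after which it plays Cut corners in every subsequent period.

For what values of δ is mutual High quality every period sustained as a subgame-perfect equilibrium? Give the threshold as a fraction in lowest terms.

One-period gain from deviating is 60 − 57 = 3. The loss is 57 − 19 = 38 in every subsequent period, with present value 38·δ/(1−δ).
Deviation is unprofitable when 38·δ/(1−δ) ≥ 3, i.e. δ/(1−δ) ≥ 3/38.
Equivalently δ ≥ 3/(3+38) = 3/41.

3/41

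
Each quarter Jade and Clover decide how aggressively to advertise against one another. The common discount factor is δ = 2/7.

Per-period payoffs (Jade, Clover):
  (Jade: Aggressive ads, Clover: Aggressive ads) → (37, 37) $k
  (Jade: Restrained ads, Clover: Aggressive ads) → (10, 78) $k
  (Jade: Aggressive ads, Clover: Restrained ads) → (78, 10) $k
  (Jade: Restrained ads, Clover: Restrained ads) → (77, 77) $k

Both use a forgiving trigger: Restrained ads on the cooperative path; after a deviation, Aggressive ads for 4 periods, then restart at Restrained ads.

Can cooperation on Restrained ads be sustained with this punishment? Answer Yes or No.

Comparing payoff streams over the 5 periods until play realigns: cooperate → 77(1+δ+…+δ^4); deviate → 78 + 37(δ+…+δ^4).
Cooperation is sustained iff (77−37)(δ+…+δ^4) ≥ 78−77.
δ+…+δ^4 = 2/7·(1−(2/7)^4)/(1−2/7) = 0.3973, and (78−77)/(77−37) = 0.0250.
0.3973 ≥ 0.0250, so cooperation is sustainable.

Yes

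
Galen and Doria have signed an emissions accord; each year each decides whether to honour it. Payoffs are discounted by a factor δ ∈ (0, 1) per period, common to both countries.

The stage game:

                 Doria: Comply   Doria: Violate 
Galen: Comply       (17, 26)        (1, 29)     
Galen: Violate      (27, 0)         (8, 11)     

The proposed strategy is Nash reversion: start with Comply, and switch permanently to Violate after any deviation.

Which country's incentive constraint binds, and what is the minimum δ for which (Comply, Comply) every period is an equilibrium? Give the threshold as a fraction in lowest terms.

Galen; δ ≥ 10/19

Galen: cooperation gives 17 each period; deviation gives 27 once then 8 forever.
  17/(1−δ) ≥ 27 + 8δ/(1−δ) ⇒ δ ≥ 10/19.
Doria: cooperation gives 26 each period; deviation gives 29 once then 11 forever.
  δ ≥ 3/18 = 1/6.
Both must hold, so the binding constraint is Galen's: δ ≥ 10/19.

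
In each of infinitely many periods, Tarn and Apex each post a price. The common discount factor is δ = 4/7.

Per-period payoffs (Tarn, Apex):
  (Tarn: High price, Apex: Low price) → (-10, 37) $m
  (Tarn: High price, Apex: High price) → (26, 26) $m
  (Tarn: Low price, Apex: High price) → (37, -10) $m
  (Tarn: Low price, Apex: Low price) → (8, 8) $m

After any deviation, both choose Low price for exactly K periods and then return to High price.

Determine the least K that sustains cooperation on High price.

2

No profitable deviation requires (26−8)(δ+…+δ^K) ≥ 37−26, i.e. δ+…+δ^K ≥ 11/18 ≈ 0.6111.
With δ = 4/7, the partial sums are K=1: 0.5714, K=2: 0.8980.
K = 2 is the first length at which the sum reaches 0.6111.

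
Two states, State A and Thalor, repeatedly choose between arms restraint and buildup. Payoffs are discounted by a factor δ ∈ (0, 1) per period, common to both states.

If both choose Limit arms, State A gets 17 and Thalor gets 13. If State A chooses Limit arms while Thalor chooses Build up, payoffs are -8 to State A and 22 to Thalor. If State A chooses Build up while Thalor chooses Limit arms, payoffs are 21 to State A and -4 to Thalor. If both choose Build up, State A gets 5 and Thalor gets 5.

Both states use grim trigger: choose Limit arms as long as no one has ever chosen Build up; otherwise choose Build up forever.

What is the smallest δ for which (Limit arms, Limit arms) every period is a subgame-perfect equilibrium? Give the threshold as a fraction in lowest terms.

State A's threshold: (21−17)/(21−5) = 1/4.
Thalor's threshold: (22−13)/(22−5) = 9/17.
1/4 < 9/17, so Thalor binds and δ* = 9/17.

9/17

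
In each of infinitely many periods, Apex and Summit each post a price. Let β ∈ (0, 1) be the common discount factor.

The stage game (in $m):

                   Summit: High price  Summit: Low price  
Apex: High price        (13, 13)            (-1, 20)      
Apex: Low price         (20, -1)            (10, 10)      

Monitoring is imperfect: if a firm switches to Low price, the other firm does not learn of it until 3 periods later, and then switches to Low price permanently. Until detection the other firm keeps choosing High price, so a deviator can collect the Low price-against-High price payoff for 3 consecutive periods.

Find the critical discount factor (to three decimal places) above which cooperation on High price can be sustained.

0.888

Deviating for the 3 undetected periods gains 20−13 = 7 per period over cooperation, then loses 13−10 = 3 per period forever once punishment starts.
Gain: 7(1 + β + … + β^2); loss: 3·β^3/(1−β).
No profitable deviation ⇔ 7(1−β^3) ≤ 3·β^3, i.e. β^3 ≥ 7/(7+3) = 7/10.
Hence β ≥ (7/10)^(1/3) ≈ 0.888.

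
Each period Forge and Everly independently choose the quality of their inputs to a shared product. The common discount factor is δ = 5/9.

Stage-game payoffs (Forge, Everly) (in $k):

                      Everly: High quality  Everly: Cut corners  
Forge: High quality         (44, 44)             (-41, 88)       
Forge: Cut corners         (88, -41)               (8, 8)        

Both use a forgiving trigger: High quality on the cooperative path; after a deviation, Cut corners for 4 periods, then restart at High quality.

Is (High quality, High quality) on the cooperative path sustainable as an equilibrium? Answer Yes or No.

IC: δ+…+δ^4 ≥ (88−44)/(44−8) = 11/9.
At δ = 5/9: partial sum = 1.1309 < 1.2222. Cooperation not sustainable.

No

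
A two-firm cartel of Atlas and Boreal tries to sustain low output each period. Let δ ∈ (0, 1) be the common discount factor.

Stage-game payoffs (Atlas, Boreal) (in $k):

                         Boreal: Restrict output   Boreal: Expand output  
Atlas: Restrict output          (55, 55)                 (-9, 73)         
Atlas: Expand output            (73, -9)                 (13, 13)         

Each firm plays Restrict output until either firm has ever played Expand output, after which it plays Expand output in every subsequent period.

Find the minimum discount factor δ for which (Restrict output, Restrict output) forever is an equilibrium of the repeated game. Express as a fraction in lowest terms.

3/10

55/(1−δ) ≥ 73 + 13δ/(1−δ)
55 ≥ 73 − 60δ
δ ≥ 18/60 = 3/10.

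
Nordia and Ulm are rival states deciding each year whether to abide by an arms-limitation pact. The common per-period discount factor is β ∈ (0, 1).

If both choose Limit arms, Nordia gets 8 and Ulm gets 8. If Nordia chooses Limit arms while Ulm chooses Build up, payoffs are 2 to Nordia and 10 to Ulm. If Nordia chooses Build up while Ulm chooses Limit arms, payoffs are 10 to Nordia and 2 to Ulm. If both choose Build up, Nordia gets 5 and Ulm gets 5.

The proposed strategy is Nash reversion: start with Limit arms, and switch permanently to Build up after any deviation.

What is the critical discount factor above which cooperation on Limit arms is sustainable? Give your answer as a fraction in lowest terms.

2/5

Under grim trigger the critical discount factor is (T−C)/(T−P) with T = 10, C = 8, P = 5.
β* = (10−8)/(10−5) = 2/5.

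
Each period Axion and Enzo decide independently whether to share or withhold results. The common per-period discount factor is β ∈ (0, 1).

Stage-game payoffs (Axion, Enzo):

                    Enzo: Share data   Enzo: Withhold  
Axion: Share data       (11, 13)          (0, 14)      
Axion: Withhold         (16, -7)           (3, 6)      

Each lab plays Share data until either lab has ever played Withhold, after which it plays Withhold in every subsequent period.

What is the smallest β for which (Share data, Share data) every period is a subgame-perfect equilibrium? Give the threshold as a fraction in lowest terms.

Axion: cooperation gives 11 each period; deviation gives 16 once then 3 forever.
  11/(1−β) ≥ 16 + 3β/(1−β) ⇒ β ≥ 5/13.
Enzo: cooperation gives 13 each period; deviation gives 14 once then 6 forever.
  β ≥ 1/8.
Both must hold, so the binding constraint is Axion's: β ≥ 5/13.

5/13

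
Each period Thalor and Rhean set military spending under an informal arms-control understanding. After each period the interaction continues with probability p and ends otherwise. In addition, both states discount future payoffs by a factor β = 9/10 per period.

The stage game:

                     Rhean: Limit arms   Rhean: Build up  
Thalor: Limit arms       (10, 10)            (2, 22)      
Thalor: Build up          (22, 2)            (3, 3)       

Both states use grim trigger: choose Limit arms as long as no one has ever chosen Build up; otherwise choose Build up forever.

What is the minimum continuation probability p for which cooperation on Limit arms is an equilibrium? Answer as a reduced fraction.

40/57

Expected continuation weight on next period's payoff is β·p = 9/10·p, which plays the role of the discount factor.
Cooperation requires 9/10·p ≥ (22−10)/(22−3) = 12/19, hence p ≥ 40/57.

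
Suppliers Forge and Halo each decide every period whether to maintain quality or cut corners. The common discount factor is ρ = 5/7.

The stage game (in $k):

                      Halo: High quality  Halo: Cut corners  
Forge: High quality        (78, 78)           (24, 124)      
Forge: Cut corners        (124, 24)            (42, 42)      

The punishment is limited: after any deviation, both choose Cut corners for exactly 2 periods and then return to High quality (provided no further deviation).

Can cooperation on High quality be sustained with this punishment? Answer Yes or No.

No

IC: ρ+…+ρ^2 ≥ (124−78)/(78−42) = 23/18.
At ρ = 5/7: partial sum = 1.2245 < 1.2778. Cooperation not sustainable.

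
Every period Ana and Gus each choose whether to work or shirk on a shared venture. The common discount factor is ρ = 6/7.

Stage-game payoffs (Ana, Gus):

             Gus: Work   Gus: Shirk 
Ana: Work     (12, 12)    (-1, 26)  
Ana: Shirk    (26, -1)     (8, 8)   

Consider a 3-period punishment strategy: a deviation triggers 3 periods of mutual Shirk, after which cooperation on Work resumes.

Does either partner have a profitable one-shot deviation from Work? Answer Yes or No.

A one-shot deviation gives 26 now, then 8 for 3 periods, then back to 12.
Gain from deviating: (26−12) today; loss: (12−8) in each of the next 3 periods.
No-deviation condition: (12−8)(ρ+…+ρ^3) ≥ 26−12, i.e. ρ+…+ρ^3 ≥ 7/2.
At ρ = 6/7: ρ+…+ρ^3 = 2.2216 < 3.5000.
So cooperation is not sustainable.

Yes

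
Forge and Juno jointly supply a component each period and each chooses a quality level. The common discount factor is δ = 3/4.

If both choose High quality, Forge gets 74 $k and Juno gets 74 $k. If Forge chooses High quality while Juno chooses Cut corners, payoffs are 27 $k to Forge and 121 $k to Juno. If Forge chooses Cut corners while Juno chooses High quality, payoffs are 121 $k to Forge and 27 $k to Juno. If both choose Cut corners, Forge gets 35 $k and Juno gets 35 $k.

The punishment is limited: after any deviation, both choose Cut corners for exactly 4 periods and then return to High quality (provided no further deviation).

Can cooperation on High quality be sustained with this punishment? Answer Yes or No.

Yes

IC: δ+…+δ^4 ≥ (121−74)/(74−35) = 47/39.
At δ = 3/4: partial sum = 2.0508 ≥ 1.2051. Cooperation sustainable.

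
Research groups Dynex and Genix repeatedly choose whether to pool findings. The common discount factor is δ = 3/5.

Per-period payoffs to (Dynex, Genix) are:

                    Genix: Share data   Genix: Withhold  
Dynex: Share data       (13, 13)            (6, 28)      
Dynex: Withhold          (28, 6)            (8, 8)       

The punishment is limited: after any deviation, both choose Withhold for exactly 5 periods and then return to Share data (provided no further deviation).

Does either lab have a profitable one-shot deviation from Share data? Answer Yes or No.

Yes

A one-shot deviation gives 28 now, then 8 for 5 periods, then back to 13.
Gain from deviating: (28−13) today; loss: (13−8) in each of the next 5 periods.
No-deviation condition: (13−8)(δ+…+δ^5) ≥ 28−13, i.e. δ+…+δ^5 ≥ 3.
At δ = 3/5: δ+…+δ^5 = 1.3834 < 3.0000.
So cooperation is not sustainable.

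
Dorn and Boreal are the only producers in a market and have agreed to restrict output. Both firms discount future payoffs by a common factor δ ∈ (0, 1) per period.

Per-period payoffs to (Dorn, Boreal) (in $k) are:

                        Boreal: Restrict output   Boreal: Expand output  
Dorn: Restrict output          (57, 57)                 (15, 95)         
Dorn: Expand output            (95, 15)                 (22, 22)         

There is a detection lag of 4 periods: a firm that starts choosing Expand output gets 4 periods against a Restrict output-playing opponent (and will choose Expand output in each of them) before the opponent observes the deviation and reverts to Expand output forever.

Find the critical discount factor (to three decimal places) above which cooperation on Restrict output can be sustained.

Deviating for the 4 undetected periods gains 95−57 = 38 per period over cooperation, then loses 57−22 = 35 per period forever once punishment starts.
Gain: 38(1 + δ + … + δ^3); loss: 35·δ^4/(1−δ).
No profitable deviation ⇔ 38(1−δ^4) ≤ 35·δ^4, i.e. δ^4 ≥ 38/(38+35) = 38/73.
Hence δ ≥ (38/73)^(1/4) ≈ 0.849.

0.849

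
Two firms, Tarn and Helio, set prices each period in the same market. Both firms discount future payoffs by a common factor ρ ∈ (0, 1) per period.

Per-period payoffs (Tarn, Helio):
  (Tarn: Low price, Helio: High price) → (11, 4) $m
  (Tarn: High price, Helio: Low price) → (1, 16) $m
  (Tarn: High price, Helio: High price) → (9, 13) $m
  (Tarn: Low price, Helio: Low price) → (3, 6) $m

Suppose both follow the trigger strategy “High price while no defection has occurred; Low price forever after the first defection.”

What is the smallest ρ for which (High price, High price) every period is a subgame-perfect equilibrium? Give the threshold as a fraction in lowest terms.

3/10

For Tarn: deviation gain 11−9 = 2, per-period punishment loss 9−3 = 6. IC gives ρ ≥ 2/8 = 1/4.
For Helio: gain 3, loss 7 per period, so ρ ≥ 3/10.
The tighter constraint is Helio's, so cooperation needs ρ ≥ 3/10.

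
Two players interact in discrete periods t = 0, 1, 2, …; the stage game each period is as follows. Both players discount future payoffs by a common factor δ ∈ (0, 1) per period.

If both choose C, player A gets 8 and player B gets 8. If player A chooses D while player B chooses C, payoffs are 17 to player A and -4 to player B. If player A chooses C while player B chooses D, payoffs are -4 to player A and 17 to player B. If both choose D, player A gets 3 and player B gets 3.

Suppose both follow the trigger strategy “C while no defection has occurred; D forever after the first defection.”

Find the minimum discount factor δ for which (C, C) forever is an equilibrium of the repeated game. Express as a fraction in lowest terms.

Under grim trigger the critical discount factor is (T−C)/(T−P) with T = 17, C = 8, P = 3.
δ* = (17−8)/(17−3) = 9/14.

9/14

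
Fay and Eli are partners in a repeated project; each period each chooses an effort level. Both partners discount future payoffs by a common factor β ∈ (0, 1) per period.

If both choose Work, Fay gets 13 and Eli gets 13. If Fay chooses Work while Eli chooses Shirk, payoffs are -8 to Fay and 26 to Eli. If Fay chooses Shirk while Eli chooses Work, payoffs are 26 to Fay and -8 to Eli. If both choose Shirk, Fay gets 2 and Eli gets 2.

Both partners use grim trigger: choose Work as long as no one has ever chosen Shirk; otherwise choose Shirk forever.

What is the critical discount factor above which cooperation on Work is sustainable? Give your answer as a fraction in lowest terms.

13/24

13/(1−β) ≥ 26 + 2β/(1−β)
13 ≥ 26 − 24β
β ≥ 13/24.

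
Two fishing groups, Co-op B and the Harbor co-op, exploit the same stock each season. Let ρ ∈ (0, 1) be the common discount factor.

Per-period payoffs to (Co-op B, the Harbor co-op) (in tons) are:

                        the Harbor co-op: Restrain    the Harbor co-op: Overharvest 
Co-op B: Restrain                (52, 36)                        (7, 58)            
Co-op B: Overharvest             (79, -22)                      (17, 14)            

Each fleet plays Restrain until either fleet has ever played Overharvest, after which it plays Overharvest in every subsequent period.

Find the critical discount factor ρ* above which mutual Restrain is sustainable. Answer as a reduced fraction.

1/2

Co-op B's threshold: (79−52)/(79−17) = 27/62.
the Harbor co-op's threshold: (58−36)/(58−14) = 1/2.
27/62 < 1/2, so the Harbor co-op binds and ρ* = 1/2.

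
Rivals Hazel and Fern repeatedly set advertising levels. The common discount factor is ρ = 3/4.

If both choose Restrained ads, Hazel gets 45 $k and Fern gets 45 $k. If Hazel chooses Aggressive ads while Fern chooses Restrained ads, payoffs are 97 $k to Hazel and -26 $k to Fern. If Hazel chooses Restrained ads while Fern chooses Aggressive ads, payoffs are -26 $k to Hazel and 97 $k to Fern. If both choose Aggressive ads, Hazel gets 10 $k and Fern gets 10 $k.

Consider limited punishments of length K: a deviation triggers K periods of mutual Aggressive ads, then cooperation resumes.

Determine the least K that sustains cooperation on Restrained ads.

3

No profitable deviation requires (45−10)(ρ+…+ρ^K) ≥ 97−45, i.e. ρ+…+ρ^K ≥ 52/35 ≈ 1.4857.
With ρ = 3/4, the partial sums are K=1: 0.7500, K=2: 1.3125, K=3: 1.7344.
K = 3 is the first length at which the sum reaches 1.4857.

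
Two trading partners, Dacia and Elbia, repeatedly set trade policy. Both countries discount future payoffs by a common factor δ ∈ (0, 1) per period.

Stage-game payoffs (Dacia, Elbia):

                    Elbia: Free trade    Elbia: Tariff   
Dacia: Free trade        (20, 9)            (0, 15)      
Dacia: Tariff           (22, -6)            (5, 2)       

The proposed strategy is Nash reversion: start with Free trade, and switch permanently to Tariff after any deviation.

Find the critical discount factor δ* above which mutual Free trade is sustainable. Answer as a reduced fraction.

Dacia: cooperation gives 20 each period; deviation gives 22 once then 5 forever.
  20/(1−δ) ≥ 22 + 5δ/(1−δ) ⇒ δ ≥ 2/17.
Elbia: cooperation gives 9 each period; deviation gives 15 once then 2 forever.
  δ ≥ 6/13.
Both must hold, so the binding constraint is Elbia's: δ ≥ 6/13.

6/13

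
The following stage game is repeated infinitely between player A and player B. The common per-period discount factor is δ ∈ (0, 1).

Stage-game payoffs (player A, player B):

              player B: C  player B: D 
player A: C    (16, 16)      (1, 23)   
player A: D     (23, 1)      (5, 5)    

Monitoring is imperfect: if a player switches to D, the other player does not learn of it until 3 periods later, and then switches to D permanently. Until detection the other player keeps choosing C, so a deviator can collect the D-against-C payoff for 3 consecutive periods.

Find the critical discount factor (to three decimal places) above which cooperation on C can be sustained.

0.730

The best deviation is to choose D for all 3 undetected periods, earning 23 each, then 5 forever once detected.
Deviation value: 23(1−δ^3)/(1−δ) + 5δ^3/(1−δ); cooperation value: 16/(1−δ).
IC: 16 ≥ 23(1−δ^3) + 5δ^3 = 23 − 18δ^3.
So δ^3 ≥ 7/18, giving δ ≥ (7/18)^(1/3) ≈ 0.730.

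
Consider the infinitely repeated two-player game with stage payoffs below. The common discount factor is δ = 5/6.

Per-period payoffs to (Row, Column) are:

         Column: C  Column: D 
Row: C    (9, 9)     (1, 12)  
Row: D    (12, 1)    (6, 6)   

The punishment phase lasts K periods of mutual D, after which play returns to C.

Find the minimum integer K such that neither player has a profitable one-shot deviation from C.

2

No profitable deviation requires (9−6)(δ+…+δ^K) ≥ 12−9, i.e. δ+…+δ^K ≥ 1 ≈ 1.0000.
With δ = 5/6, the partial sums are K=1: 0.8333, K=2: 1.5278.
K = 2 is the first length at which the sum reaches 1.0000.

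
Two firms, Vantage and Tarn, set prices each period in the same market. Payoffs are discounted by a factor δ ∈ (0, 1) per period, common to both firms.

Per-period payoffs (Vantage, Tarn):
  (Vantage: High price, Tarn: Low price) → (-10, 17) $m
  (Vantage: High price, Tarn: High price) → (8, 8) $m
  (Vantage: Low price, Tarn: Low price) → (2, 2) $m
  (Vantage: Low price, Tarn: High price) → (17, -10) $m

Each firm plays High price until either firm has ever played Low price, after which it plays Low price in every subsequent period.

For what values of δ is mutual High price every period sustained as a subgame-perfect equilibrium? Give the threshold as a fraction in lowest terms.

8/(1−δ) ≥ 17 + 2δ/(1−δ)
8 ≥ 17 − 15δ
δ ≥ 9/15 = 3/5.

3/5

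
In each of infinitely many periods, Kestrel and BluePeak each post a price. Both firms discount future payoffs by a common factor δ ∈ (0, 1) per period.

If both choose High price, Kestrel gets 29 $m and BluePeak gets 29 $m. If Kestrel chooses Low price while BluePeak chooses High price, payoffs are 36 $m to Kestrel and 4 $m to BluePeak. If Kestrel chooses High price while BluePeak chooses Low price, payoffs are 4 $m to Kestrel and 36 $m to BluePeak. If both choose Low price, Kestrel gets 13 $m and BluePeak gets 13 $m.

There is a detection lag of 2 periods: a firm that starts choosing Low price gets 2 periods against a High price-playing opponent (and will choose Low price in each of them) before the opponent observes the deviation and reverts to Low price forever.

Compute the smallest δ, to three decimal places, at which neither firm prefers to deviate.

A deviator earns 36 for 2 periods, then 13 forever; cooperating earns 29 forever. Multiplying the IC by (1−δ):
29 ≥ 36(1−δ^2) + 13δ^2, so 23·δ^2 ≥ 7 and δ^2 ≥ 7/23.
δ ≥ (7/23)^(1/2) ≈ 0.552.

0.552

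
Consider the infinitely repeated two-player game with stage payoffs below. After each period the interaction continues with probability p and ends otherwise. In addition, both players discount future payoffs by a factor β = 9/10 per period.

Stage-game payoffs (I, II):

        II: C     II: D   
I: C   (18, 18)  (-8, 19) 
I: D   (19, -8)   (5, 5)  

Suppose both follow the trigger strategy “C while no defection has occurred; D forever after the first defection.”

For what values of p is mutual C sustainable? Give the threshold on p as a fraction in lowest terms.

With continuation probability p and discount β, the effective per-period discount factor is βp.
Grim-trigger IC: βp ≥ (19−18)/(19−5) = 1/14.
So p ≥ (1/14)/(9/10) = 5/63.

5/63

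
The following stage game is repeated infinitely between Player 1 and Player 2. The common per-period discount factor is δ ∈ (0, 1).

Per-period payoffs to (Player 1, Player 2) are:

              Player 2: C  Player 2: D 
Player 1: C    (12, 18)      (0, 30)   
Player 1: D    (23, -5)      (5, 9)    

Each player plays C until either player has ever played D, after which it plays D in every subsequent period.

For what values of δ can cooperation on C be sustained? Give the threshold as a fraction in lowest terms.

11/18

For Player 1: deviation gain 23−12 = 11, per-period punishment loss 12−5 = 7. IC gives δ ≥ 11/18.
For Player 2: gain 12, loss 9 per period, so δ ≥ 12/21 = 4/7.
The tighter constraint is Player 1's, so cooperation needs δ ≥ 11/18.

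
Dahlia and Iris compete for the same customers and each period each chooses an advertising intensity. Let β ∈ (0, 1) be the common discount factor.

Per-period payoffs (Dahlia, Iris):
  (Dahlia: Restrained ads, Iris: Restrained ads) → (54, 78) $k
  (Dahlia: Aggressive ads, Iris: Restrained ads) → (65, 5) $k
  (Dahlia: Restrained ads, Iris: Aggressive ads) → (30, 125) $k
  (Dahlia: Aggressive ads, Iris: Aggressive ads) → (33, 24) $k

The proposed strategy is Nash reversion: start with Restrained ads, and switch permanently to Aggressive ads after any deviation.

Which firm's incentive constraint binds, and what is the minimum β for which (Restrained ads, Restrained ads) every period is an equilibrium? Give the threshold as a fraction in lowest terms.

Iris; β ≥ 47/101

Dahlia: cooperation gives 54 each period; deviation gives 65 once then 33 forever.
  54/(1−β) ≥ 65 + 33β/(1−β) ⇒ β ≥ 11/32.
Iris: cooperation gives 78 each period; deviation gives 125 once then 24 forever.
  β ≥ 47/101.
Both must hold, so the binding constraint is Iris's: β ≥ 47/101.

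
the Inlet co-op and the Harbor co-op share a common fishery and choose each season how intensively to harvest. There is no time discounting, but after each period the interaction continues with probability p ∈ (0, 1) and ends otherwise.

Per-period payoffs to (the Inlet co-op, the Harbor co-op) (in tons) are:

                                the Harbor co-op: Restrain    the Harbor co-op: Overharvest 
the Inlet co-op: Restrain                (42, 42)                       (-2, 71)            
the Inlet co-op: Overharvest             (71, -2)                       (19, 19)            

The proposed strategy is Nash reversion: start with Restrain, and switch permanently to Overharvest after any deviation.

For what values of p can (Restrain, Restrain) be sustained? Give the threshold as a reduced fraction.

Expected cooperation value is 42 + p·42 + p²·42 + … = 42/(1−p); deviation gives 71 + p·19/(1−p).
42 ≥ 71(1−p) + 19p ⇒ 52p ≥ 29 ⇒ p ≥ 29/52.

29/52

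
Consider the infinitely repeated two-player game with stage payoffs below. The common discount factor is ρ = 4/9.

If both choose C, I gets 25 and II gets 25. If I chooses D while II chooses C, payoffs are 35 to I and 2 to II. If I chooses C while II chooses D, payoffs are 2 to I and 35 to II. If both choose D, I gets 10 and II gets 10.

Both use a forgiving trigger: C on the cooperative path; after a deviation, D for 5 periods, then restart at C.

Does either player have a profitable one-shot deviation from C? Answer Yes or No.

No

A one-shot deviation gives 35 now, then 10 for 5 periods, then back to 25.
Gain from deviating: (35−25) today; loss: (25−10) in each of the next 5 periods.
No-deviation condition: (25−10)(ρ+…+ρ^5) ≥ 35−25, i.e. ρ+…+ρ^5 ≥ 2/3.
At ρ = 4/9: ρ+…+ρ^5 = 0.7861 ≥ 0.6667.
So cooperation is sustainable.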